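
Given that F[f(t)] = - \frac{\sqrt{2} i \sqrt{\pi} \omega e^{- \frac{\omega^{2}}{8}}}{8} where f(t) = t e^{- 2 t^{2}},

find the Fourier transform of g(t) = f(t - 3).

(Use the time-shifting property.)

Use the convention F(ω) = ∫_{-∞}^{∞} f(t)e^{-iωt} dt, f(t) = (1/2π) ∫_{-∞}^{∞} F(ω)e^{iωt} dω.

F[g](ω) = - \frac{\sqrt{2} i \sqrt{\pi} \omega e^{- \frac{\omega \left(\omega + 24 i\right)}{8}}}{8}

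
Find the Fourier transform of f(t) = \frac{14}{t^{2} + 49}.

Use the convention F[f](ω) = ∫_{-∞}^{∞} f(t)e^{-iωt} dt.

F(ω) = 2 \pi e^{- 7 \left|{\omega}\right|}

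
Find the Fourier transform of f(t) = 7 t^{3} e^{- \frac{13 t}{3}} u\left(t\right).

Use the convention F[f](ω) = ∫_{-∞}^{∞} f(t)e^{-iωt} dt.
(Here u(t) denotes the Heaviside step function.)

F(ω) = \frac{3402}{\left(3 i \omega + 13\right)^{4}}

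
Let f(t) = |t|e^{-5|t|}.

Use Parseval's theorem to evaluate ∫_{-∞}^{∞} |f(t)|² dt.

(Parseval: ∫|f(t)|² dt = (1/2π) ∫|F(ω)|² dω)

∫|f(t)|² dt = \frac{1}{250}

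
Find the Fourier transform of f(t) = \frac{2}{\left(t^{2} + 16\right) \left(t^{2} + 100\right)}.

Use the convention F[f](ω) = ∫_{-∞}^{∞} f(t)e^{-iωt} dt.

F(ω) = \frac{\pi \left(5 e^{6 \left|{\omega}\right|} - 2\right) e^{- 10 \left|{\omega}\right|}}{840}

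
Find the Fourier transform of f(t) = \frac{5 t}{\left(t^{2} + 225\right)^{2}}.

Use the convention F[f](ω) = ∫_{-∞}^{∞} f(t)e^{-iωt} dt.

F(ω) = - \frac{i \pi \omega e^{- 15 \left|{\omega}\right|}}{6}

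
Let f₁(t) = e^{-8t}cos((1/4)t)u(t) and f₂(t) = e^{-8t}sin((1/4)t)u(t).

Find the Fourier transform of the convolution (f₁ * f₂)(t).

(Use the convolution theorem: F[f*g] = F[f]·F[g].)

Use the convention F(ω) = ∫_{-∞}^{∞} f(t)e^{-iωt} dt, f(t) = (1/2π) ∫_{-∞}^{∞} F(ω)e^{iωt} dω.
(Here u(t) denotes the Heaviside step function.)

F[f₁*f₂](ω) = \frac{64 \left(i \omega + 8\right)}{\left(16 \left(i \omega + 8\right)^{2} + 1\right)^{2}}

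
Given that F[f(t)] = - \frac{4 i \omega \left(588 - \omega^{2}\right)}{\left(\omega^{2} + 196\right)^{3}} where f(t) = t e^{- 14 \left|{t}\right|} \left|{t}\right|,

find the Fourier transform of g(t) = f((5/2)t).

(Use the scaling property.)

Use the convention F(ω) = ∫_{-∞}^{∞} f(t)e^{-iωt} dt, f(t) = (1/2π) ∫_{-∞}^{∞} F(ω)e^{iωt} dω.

F[g](ω) = \frac{25 i \omega \left(\omega^{2} - 3675\right)}{\left(\omega^{2} + 1225\right)^{3}}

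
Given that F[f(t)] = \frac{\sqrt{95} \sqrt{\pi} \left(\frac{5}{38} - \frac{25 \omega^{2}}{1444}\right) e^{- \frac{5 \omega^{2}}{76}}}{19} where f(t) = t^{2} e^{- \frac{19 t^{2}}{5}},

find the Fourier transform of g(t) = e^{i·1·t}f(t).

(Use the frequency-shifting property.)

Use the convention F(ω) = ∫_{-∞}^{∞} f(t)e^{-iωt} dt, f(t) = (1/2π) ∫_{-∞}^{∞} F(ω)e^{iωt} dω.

F[g](ω) = \frac{5 \sqrt{95} \sqrt{\pi} \left(38 - 5 \left(\omega - 1\right)^{2}\right) e^{- \frac{5 \left(\omega - 1\right)^{2}}{76}}}{27436}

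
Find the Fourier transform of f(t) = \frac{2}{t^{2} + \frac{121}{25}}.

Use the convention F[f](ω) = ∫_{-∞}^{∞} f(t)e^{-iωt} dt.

F(ω) = \frac{10 \pi e^{- \frac{11 \left|{\omega}\right|}{5}}}{11}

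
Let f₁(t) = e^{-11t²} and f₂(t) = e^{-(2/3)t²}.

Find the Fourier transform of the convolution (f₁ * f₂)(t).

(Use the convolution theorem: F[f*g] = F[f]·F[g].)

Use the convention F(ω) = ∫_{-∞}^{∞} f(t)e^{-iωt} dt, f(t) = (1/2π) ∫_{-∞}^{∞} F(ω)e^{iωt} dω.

F[f₁*f₂](ω) = \frac{\sqrt{66} \pi e^{- \frac{35 \omega^{2}}{88}}}{22}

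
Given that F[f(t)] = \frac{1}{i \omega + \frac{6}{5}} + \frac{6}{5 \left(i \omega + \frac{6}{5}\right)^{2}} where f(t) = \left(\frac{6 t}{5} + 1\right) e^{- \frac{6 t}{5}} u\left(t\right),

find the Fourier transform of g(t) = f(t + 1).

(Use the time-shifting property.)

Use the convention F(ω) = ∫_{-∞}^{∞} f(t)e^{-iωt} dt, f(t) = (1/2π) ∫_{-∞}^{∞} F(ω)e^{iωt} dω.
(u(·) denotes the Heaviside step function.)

F[g](ω) = \frac{\left(- 25 i \omega - 60\right) e^{i \omega}}{25 \omega^{2} - 60 i \omega - 36}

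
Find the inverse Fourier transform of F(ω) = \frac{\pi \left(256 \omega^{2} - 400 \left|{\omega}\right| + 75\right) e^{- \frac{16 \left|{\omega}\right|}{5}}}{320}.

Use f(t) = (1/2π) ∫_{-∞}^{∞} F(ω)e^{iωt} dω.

f(t) = \frac{2 t^{4}}{\left(t^{2} + \frac{256}{25}\right)^{3}}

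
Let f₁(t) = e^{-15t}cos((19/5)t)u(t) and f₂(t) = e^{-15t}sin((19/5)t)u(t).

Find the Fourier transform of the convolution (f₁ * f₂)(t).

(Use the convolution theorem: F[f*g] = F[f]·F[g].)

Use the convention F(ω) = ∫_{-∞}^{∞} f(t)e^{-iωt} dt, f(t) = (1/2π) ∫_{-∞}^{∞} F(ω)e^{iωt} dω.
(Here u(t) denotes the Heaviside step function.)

F[f₁*f₂](ω) = \frac{2375 \left(i \omega + 15\right)}{\left(25 \left(i \omega + 15\right)^{2} + 361\right)^{2}}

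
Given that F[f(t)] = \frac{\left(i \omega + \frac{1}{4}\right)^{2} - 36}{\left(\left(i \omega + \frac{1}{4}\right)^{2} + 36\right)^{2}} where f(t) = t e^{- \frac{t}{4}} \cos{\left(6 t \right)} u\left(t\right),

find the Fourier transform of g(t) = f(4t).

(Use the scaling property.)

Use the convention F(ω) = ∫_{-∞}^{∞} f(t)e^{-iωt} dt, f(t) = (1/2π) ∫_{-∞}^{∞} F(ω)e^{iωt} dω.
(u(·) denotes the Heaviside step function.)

F[g](ω) = \frac{4 \left(\left(i \omega + 1\right)^{2} - 576\right)}{\left(\left(i \omega + 1\right)^{2} + 576\right)^{2}}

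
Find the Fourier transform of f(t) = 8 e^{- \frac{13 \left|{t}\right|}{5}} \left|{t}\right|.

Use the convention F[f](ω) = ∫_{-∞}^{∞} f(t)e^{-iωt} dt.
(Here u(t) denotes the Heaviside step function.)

F(ω) = \frac{400 \left(169 - 25 \omega^{2}\right)}{\left(25 \omega^{2} + 169\right)^{2}}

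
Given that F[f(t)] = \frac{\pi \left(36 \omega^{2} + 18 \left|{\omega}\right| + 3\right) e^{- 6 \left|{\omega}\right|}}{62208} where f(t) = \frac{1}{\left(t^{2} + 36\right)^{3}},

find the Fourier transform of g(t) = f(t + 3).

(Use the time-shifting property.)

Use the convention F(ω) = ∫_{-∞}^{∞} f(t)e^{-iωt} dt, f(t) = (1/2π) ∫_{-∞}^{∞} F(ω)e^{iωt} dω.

F[g](ω) = \frac{\pi \left(12 \omega^{2} + 6 \left|{\omega}\right| + 1\right) e^{3 i \omega - 6 \left|{\omega}\right|}}{20736}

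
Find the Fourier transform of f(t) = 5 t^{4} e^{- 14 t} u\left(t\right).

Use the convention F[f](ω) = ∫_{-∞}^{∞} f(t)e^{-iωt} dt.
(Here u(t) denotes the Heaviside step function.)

F(ω) = \frac{120}{\left(i \omega + 14\right)^{5}}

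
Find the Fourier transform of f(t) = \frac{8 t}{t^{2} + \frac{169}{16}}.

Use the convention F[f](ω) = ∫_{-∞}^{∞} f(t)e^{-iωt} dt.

F(ω) = - 8 i \pi e^{- \frac{13 \left|{\omega}\right|}{4}} \operatorname{sign}{\left(\omega \right)}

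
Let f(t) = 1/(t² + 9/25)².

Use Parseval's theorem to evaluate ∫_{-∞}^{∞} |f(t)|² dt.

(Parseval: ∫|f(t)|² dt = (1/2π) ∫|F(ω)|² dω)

∫|f(t)|² dt = \frac{390625 \pi}{34992}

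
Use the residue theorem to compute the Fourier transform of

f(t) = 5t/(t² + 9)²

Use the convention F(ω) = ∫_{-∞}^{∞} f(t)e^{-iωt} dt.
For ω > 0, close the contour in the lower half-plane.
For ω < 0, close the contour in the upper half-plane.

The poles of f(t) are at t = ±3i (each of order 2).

Let g(z) = f(z)e^{-iωz}; for large |z| the factor e^{-iωz} decays in the lower half-plane when ω > 0 and in the upper half-plane when ω < 0.

Case ω > 0 (lower half-plane, clockwise contour ⇒ F(ω) = -2πi·ΣRes):
  Res_{z = - 3 i} g(z) = \frac{5 \omega e^{- 3 \omega}}{12} (pole of order 2)
  F(ω) = -2πi·ΣRes = - \frac{5 i \pi \omega e^{- 3 \omega}}{6}

Case ω < 0 (upper half-plane, counterclockwise contour ⇒ F(ω) = +2πi·ΣRes):
  Res_{z = 3 i} g(z) = - \frac{5 \omega e^{3 \omega}}{12} (pole of order 2)
  F(ω) = 2πi·ΣRes = - \frac{5 i \pi \omega e^{3 \omega}}{6}

Both cases combine into a single formula in |ω|:

F(ω) = - \frac{5 i \pi \omega e^{- 3 \left|{\omega}\right|}}{6}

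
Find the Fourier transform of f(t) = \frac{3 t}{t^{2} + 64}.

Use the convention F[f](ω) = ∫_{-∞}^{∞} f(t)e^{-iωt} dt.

F(ω) = - 3 i \pi e^{- 8 \left|{\omega}\right|} \operatorname{sign}{\left(\omega \right)}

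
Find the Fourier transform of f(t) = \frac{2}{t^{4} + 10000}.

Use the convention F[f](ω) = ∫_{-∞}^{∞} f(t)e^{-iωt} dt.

F(ω) = \frac{\pi e^{- 5 \sqrt{2} \left|{\omega}\right|} \sin{\left(5 \sqrt{2} \left|{\omega}\right| + \frac{\pi}{4} \right)}}{500}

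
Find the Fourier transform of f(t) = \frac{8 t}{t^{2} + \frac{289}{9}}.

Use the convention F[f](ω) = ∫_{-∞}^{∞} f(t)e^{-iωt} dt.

F(ω) = - 8 i \pi e^{- \frac{17 \left|{\omega}\right|}{3}} \operatorname{sign}{\left(\omega \right)}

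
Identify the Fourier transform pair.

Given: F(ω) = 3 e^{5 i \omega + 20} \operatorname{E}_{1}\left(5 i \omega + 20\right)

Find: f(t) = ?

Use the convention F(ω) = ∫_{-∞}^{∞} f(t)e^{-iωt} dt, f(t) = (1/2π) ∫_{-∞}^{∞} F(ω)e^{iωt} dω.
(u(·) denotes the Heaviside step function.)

f(t) = \frac{3 e^{- 4 t} u\left(t\right)}{t + 5}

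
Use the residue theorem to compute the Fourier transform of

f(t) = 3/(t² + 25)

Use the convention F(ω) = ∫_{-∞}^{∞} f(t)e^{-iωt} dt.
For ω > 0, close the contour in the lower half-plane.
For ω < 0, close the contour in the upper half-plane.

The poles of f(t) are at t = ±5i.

Let g(z) = f(z)e^{-iωz}; for large |z| the factor e^{-iωz} decays in the lower half-plane when ω > 0 and in the upper half-plane when ω < 0.

Case ω > 0 (lower half-plane, clockwise contour ⇒ F(ω) = -2πi·ΣRes):
  Res_{z = - 5 i} g(z) = \frac{3 i e^{- 5 \omega}}{10}
  F(ω) = -2πi·ΣRes = \frac{3 \pi e^{- 5 \omega}}{5}

Case ω < 0 (upper half-plane, counterclockwise contour ⇒ F(ω) = +2πi·ΣRes):
  Res_{z = 5 i} g(z) = - \frac{3 i e^{5 \omega}}{10}
  F(ω) = 2πi·ΣRes = \frac{3 \pi e^{5 \omega}}{5}

Both cases combine into a single formula in |ω|:

F(ω) = \frac{3 \pi e^{- 5 \left|{\omega}\right|}}{5}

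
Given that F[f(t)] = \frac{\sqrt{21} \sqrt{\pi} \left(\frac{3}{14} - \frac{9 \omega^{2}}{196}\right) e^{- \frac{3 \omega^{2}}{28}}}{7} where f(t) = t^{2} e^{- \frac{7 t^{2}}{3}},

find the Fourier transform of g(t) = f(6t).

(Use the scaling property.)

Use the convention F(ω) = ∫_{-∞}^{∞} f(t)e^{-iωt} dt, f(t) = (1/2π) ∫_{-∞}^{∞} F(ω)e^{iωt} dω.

F[g](ω) = \frac{\sqrt{21} \sqrt{\pi} \left(168 - \omega^{2}\right) e^{- \frac{\omega^{2}}{336}}}{32928}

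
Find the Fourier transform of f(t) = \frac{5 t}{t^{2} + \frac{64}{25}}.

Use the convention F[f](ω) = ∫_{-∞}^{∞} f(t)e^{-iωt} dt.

F(ω) = - 5 i \pi e^{- \frac{8 \left|{\omega}\right|}{5}} \operatorname{sign}{\left(\omega \right)}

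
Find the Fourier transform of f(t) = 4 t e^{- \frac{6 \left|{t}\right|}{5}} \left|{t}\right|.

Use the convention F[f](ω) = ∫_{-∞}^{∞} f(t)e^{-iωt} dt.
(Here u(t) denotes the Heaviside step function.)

F(ω) = \frac{10000 i \omega \left(25 \omega^{2} - 108\right)}{\left(25 \omega^{2} + 36\right)^{3}}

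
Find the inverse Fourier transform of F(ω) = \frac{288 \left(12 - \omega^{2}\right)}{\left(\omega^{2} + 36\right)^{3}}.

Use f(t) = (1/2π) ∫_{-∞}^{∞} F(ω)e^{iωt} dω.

f(t) = 4 t^{2} e^{- 6 \left|{t}\right|}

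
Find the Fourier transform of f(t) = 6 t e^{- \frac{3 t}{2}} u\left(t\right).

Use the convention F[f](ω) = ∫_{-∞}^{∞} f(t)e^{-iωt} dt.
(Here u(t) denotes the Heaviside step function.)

F(ω) = \frac{24}{\left(2 i \omega + 3\right)^{2}}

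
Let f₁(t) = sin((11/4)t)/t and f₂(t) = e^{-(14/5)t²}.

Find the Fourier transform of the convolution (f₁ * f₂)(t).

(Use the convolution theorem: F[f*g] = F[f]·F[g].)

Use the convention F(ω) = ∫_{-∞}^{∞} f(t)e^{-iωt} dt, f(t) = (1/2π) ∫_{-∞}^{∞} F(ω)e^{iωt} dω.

F[f₁*f₂](ω) = \begin{cases} \frac{\sqrt{70} \pi^{\frac{3}{2}} e^{- \frac{5 \omega^{2}}{56}}}{14} & \text{for}\: \omega > - \frac{11}{4} \wedge \omega < \frac{11}{4} \\0 & \text{otherwise} \end{cases}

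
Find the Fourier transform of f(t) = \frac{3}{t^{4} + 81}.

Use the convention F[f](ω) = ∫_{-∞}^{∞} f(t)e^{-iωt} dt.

F(ω) = \frac{\pi e^{- \frac{3 \sqrt{2} \left|{\omega}\right|}{2}} \sin{\left(\frac{3 \sqrt{2} \left|{\omega}\right|}{2} + \frac{\pi}{4} \right)}}{9}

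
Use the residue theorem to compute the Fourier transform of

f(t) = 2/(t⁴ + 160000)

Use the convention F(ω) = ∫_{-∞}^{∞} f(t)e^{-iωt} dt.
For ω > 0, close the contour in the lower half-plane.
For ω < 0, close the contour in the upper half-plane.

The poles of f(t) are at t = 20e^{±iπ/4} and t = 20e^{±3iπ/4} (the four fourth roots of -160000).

Let g(z) = f(z)e^{-iωz}; for large |z| the factor e^{-iωz} decays in the lower half-plane when ω > 0 and in the upper half-plane when ω < 0.

Case ω > 0 (lower half-plane, clockwise contour ⇒ F(ω) = -2πi·ΣRes):
  Res_{z = - 10 \sqrt{2} - 10 \sqrt{2} i} g(z) = \frac{\sqrt{2} i \left(1 - i\right) e^{10 \sqrt{2} \omega \left(-1 + i\right)}}{32000}
  Res_{z = 10 \sqrt{2} - 10 \sqrt{2} i} g(z) = \frac{\sqrt{2} i \left(1 + i\right) e^{- 10 \sqrt{2} \omega \left(1 + i\right)}}{32000}
  F(ω) = -2πi·ΣRes = \frac{\sqrt{2} \pi \left(1 - i\right) \left(e^{20 \sqrt{2} i \omega} + i\right) e^{- 10 \sqrt{2} \omega \left(1 + i\right)}}{16000} = \frac{\pi e^{- 10 \sqrt{2} \omega} \sin{\left(10 \sqrt{2} \omega + \frac{\pi}{4} \right)}}{4000}

Case ω < 0 (upper half-plane, counterclockwise contour ⇒ F(ω) = +2πi·ΣRes):
  Res_{z = 10 \sqrt{2} + 10 \sqrt{2} i} g(z) = \frac{\sqrt{2} i \left(-1 + i\right) e^{10 \sqrt{2} \omega \left(1 - i\right)}}{32000}
  Res_{z = - 10 \sqrt{2} + 10 \sqrt{2} i} g(z) = \frac{\sqrt{2} \left(1 - i\right) e^{10 \sqrt{2} \omega \left(1 + i\right)}}{32000}
  F(ω) = 2πi·ΣRes = - \frac{\sqrt{2} i \pi \left(i \left(1 - i\right) e^{10 \sqrt{2} \omega \left(1 - i\right)} - \left(1 - i\right) e^{10 \sqrt{2} \omega \left(1 + i\right)}\right)}{16000} = \frac{\pi e^{10 \sqrt{2} \omega} \cos{\left(10 \sqrt{2} \omega + \frac{\pi}{4} \right)}}{4000}

Both cases combine into a single formula in |ω|:

F(ω) = \frac{\pi e^{- 10 \sqrt{2} \left|{\omega}\right|} \sin{\left(10 \sqrt{2} \left|{\omega}\right| + \frac{\pi}{4} \right)}}{4000}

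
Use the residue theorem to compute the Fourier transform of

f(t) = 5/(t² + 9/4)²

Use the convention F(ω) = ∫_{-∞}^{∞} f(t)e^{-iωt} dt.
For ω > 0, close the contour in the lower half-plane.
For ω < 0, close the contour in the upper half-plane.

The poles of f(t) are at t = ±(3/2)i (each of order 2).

Let g(z) = f(z)e^{-iωz}; for large |z| the factor e^{-iωz} decays in the lower half-plane when ω > 0 and in the upper half-plane when ω < 0.

Case ω > 0 (lower half-plane, clockwise contour ⇒ F(ω) = -2πi·ΣRes):
  Res_{z = - \frac{3 i}{2}} g(z) = \frac{5 i \left(3 \omega + 2\right) e^{- \frac{3 \omega}{2}}}{27} (pole of order 2)
  F(ω) = -2πi·ΣRes = \frac{10 \pi \left(3 \omega + 2\right) e^{- \frac{3 \omega}{2}}}{27}

Case ω < 0 (upper half-plane, counterclockwise contour ⇒ F(ω) = +2πi·ΣRes):
  Res_{z = \frac{3 i}{2}} g(z) = \frac{5 i \left(3 \omega - 2\right) e^{\frac{3 \omega}{2}}}{27} (pole of order 2)
  F(ω) = 2πi·ΣRes = \frac{10 \pi \left(2 - 3 \omega\right) e^{\frac{3 \omega}{2}}}{27}

Both cases combine into a single formula in |ω|:

F(ω) = \frac{10 \pi \left(3 \left|{\omega}\right| + 2\right) e^{- \frac{3 \left|{\omega}\right|}{2}}}{27}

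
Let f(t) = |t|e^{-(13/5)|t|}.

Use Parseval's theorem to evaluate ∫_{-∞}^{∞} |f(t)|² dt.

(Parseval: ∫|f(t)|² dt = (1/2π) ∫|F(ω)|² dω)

∫|f(t)|² dt = \frac{125}{4394}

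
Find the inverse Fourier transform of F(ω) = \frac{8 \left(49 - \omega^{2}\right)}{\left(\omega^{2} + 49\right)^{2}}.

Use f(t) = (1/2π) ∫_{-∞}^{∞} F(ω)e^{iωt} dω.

f(t) = 4 e^{- 7 \left|{t}\right|} \left|{t}\right|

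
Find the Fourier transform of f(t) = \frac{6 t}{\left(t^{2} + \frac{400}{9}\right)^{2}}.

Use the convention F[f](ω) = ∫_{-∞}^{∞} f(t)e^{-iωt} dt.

F(ω) = - \frac{9 i \pi \omega e^{- \frac{20 \left|{\omega}\right|}{3}}}{20}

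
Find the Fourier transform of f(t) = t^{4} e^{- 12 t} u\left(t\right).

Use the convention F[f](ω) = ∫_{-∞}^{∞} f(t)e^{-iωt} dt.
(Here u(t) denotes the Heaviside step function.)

F(ω) = \frac{24}{\left(i \omega + 12\right)^{5}}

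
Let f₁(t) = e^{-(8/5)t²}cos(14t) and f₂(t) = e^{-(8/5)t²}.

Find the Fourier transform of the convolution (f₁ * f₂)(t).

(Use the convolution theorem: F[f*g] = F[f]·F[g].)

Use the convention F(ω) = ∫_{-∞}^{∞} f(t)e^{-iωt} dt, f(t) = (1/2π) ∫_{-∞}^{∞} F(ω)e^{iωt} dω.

F[f₁*f₂](ω) = \frac{5 \pi \left(e^{\frac{35 \omega}{4}} + 1\right) e^{- \frac{5 \omega^{2}}{16} - \frac{35 \omega}{8} - \frac{245}{8}}}{16}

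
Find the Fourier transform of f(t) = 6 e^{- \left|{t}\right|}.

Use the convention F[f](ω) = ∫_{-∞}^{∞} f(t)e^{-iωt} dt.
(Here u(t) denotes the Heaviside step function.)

F(ω) = \frac{12}{\omega^{2} + 1}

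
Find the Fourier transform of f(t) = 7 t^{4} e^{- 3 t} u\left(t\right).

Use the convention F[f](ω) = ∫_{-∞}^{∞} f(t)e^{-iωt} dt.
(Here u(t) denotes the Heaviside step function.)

F(ω) = \frac{168}{\left(i \omega + 3\right)^{5}}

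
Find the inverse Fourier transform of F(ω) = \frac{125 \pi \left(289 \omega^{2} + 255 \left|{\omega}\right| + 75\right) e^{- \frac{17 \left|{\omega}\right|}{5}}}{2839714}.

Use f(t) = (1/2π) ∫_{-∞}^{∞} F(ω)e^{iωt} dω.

f(t) = \frac{4}{\left(t^{2} + \frac{289}{25}\right)^{3}}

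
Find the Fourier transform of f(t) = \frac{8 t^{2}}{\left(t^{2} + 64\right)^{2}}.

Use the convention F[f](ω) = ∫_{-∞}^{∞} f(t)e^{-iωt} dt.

F(ω) = \frac{\pi \left(1 - 8 \left|{\omega}\right|\right) e^{- 8 \left|{\omega}\right|}}{2}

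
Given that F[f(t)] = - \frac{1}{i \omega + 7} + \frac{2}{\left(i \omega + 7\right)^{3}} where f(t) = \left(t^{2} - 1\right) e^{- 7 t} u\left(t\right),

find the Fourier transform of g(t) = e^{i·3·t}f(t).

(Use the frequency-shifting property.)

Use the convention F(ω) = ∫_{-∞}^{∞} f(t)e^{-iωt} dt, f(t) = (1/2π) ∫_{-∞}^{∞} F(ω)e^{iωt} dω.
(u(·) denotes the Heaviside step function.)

F[g](ω) = \frac{2 i \left(\omega - 3\right) - \left(i \left(\omega - 3\right) + 7\right)^{3} + 14}{\left(i \left(\omega - 3\right) + 7\right)^{4}}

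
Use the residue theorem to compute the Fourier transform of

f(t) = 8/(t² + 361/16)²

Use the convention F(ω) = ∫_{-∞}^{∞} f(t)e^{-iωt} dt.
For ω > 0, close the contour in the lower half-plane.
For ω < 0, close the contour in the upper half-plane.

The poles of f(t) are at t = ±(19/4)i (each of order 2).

Let g(z) = f(z)e^{-iωz}; for large |z| the factor e^{-iωz} decays in the lower half-plane when ω > 0 and in the upper half-plane when ω < 0.

Case ω > 0 (lower half-plane, clockwise contour ⇒ F(ω) = -2πi·ΣRes):
  Res_{z = - \frac{19 i}{4}} g(z) = \frac{32 i \left(19 \omega + 4\right) e^{- \frac{19 \omega}{4}}}{6859} (pole of order 2)
  F(ω) = -2πi·ΣRes = \frac{64 \pi \left(19 \omega + 4\right) e^{- \frac{19 \omega}{4}}}{6859}

Case ω < 0 (upper half-plane, counterclockwise contour ⇒ F(ω) = +2πi·ΣRes):
  Res_{z = \frac{19 i}{4}} g(z) = \frac{32 i \left(19 \omega - 4\right) e^{\frac{19 \omega}{4}}}{6859} (pole of order 2)
  F(ω) = 2πi·ΣRes = \frac{64 \pi \left(4 - 19 \omega\right) e^{\frac{19 \omega}{4}}}{6859}

Both cases combine into a single formula in |ω|:

F(ω) = \frac{64 \pi \left(19 \left|{\omega}\right| + 4\right) e^{- \frac{19 \left|{\omega}\right|}{4}}}{6859}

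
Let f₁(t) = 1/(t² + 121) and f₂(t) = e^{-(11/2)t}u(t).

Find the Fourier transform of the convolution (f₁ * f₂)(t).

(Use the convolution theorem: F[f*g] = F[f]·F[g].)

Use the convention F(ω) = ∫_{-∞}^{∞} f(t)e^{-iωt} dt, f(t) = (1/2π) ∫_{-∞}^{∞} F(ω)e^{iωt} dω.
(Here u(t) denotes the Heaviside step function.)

F[f₁*f₂](ω) = \frac{2 \pi e^{- 11 \left|{\omega}\right|}}{11 \left(2 i \omega + 11\right)}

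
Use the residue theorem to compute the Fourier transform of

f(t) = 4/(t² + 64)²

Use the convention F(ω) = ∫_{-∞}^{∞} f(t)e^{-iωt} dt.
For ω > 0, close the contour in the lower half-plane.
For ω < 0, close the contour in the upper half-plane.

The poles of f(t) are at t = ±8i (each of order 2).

Let g(z) = f(z)e^{-iωz}; for large |z| the factor e^{-iωz} decays in the lower half-plane when ω > 0 and in the upper half-plane when ω < 0.

Case ω > 0 (lower half-plane, clockwise contour ⇒ F(ω) = -2πi·ΣRes):
  Res_{z = - 8 i} g(z) = \frac{i \left(8 \omega + 1\right) e^{- 8 \omega}}{512} (pole of order 2)
  F(ω) = -2πi·ΣRes = \frac{\pi \left(8 \omega + 1\right) e^{- 8 \omega}}{256}

Case ω < 0 (upper half-plane, counterclockwise contour ⇒ F(ω) = +2πi·ΣRes):
  Res_{z = 8 i} g(z) = \frac{i \left(8 \omega - 1\right) e^{8 \omega}}{512} (pole of order 2)
  F(ω) = 2πi·ΣRes = \frac{\pi \left(1 - 8 \omega\right) e^{8 \omega}}{256}

Both cases combine into a single formula in |ω|:

F(ω) = \frac{\pi \left(8 \left|{\omega}\right| + 1\right) e^{- 8 \left|{\omega}\right|}}{256}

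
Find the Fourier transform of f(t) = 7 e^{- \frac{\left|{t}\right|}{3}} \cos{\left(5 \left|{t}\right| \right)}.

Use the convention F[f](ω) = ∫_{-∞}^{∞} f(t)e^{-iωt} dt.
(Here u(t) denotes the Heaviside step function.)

F(ω) = \frac{42 \left(9 \omega^{2} + 226\right)}{81 \omega^{4} - 4032 \omega^{2} + 51076}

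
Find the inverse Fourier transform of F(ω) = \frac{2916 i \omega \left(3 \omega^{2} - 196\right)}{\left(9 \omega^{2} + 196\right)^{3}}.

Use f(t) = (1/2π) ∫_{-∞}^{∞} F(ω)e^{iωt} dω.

f(t) = 3 t e^{- \frac{14 \left|{t}\right|}{3}} \left|{t}\right|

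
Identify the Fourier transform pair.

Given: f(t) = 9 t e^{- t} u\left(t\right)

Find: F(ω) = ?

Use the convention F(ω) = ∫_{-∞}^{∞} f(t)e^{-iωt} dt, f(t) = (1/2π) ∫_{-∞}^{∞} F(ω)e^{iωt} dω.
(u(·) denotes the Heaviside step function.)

F(ω) = \frac{9}{\left(i \omega + 1\right)^{2}}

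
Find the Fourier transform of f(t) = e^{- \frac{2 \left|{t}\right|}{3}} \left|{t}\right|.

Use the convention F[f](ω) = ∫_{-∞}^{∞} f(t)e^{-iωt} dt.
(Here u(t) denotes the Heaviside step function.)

F(ω) = \frac{18 \left(4 - 9 \omega^{2}\right)}{\left(9 \omega^{2} + 4\right)^{2}}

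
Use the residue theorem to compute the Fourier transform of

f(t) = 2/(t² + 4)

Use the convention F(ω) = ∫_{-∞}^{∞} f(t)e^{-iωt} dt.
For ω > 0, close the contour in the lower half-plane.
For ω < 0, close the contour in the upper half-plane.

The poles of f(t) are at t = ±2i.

Let g(z) = f(z)e^{-iωz}; for large |z| the factor e^{-iωz} decays in the lower half-plane when ω > 0 and in the upper half-plane when ω < 0.

Case ω > 0 (lower half-plane, clockwise contour ⇒ F(ω) = -2πi·ΣRes):
  Res_{z = - 2 i} g(z) = \frac{i e^{- 2 \omega}}{2}
  F(ω) = -2πi·ΣRes = \pi e^{- 2 \omega}

Case ω < 0 (upper half-plane, counterclockwise contour ⇒ F(ω) = +2πi·ΣRes):
  Res_{z = 2 i} g(z) = - \frac{i e^{2 \omega}}{2}
  F(ω) = 2πi·ΣRes = \pi e^{2 \omega}

Both cases combine into a single formula in |ω|:

F(ω) = \pi e^{- 2 \left|{\omega}\right|}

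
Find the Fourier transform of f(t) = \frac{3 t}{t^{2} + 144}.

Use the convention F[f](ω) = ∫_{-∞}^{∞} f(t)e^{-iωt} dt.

F(ω) = - 3 i \pi e^{- 12 \left|{\omega}\right|} \operatorname{sign}{\left(\omega \right)}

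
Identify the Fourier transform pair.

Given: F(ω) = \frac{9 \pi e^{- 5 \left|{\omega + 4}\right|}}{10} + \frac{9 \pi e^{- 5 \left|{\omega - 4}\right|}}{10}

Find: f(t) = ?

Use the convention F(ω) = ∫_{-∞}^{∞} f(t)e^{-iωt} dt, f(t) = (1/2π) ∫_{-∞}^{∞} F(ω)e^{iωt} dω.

f(t) = \frac{9 \cos{\left(4 t \right)}}{t^{2} + 25}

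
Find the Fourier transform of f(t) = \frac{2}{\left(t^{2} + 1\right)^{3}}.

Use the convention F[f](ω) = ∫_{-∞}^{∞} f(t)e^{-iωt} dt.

F(ω) = \frac{\pi \left(\omega^{2} + 3 \left|{\omega}\right| + 3\right) e^{- \left|{\omega}\right|}}{4}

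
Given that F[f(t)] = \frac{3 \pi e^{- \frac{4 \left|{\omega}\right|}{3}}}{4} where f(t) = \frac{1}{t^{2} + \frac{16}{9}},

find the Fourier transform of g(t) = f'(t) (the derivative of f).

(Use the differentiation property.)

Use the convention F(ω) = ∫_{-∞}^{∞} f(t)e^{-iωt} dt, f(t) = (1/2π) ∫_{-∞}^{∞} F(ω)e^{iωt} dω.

F[g](ω) = \frac{3 i \pi \omega e^{- \frac{4 \left|{\omega}\right|}{3}}}{4}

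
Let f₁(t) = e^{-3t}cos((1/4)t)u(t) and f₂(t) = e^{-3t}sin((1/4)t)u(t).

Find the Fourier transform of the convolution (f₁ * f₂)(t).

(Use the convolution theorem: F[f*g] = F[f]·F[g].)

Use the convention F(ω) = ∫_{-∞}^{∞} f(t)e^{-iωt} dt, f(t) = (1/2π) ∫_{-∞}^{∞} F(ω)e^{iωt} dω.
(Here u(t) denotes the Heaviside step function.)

F[f₁*f₂](ω) = \frac{64 \left(i \omega + 3\right)}{\left(16 \left(i \omega + 3\right)^{2} + 1\right)^{2}}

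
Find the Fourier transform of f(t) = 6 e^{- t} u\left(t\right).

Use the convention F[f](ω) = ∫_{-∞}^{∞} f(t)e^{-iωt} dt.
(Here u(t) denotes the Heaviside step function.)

F(ω) = \frac{6}{i \omega + 1}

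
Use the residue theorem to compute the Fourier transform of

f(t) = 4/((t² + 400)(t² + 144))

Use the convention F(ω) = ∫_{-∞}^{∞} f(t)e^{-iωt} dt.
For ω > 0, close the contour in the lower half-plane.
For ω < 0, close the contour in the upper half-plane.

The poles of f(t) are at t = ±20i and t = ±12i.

Let g(z) = f(z)e^{-iωz}; for large |z| the factor e^{-iωz} decays in the lower half-plane when ω > 0 and in the upper half-plane when ω < 0.

Case ω > 0 (lower half-plane, clockwise contour ⇒ F(ω) = -2πi·ΣRes):
  Res_{z = - 20 i} g(z) = - \frac{i e^{- 20 \omega}}{2560}
  Res_{z = - 12 i} g(z) = \frac{i e^{- 12 \omega}}{1536}
  F(ω) = -2πi·ΣRes = \frac{\pi \left(5 e^{8 \omega} - 3\right) e^{- 20 \omega}}{3840}

Case ω < 0 (upper half-plane, counterclockwise contour ⇒ F(ω) = +2πi·ΣRes):
  Res_{z = 20 i} g(z) = \frac{i e^{20 \omega}}{2560}
  Res_{z = 12 i} g(z) = - \frac{i e^{12 \omega}}{1536}
  F(ω) = 2πi·ΣRes = \frac{\pi \left(5 - 3 e^{8 \omega}\right) e^{12 \omega}}{3840}

Both cases combine into a single formula in |ω|:

F(ω) = \frac{\pi \left(5 e^{8 \left|{\omega}\right|} - 3\right) e^{- 20 \left|{\omega}\right|}}{3840}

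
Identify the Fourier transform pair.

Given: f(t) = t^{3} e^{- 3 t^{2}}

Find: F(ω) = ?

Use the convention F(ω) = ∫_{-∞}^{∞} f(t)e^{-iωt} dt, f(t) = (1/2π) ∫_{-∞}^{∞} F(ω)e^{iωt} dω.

F(ω) = \frac{\sqrt{3} i \sqrt{\pi} \omega \left(\omega^{2} - 18\right) e^{- \frac{\omega^{2}}{12}}}{648}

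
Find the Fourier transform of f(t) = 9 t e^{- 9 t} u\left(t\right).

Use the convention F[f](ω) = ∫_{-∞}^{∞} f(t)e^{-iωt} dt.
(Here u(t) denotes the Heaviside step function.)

F(ω) = \frac{9}{\left(i \omega + 9\right)^{2}}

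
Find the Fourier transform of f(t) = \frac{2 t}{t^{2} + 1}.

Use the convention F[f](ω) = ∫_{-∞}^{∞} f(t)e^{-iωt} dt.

F(ω) = - 2 i \pi e^{- \left|{\omega}\right|} \operatorname{sign}{\left(\omega \right)}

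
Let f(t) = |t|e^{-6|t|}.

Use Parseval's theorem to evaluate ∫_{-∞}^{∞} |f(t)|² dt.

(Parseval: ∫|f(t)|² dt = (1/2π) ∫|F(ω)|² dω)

∫|f(t)|² dt = \frac{1}{432}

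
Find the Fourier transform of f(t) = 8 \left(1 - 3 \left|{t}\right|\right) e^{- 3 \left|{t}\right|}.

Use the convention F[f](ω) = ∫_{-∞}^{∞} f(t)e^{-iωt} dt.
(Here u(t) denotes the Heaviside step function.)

F(ω) = \frac{96 \omega^{2}}{\left(\omega^{2} + 9\right)^{2}}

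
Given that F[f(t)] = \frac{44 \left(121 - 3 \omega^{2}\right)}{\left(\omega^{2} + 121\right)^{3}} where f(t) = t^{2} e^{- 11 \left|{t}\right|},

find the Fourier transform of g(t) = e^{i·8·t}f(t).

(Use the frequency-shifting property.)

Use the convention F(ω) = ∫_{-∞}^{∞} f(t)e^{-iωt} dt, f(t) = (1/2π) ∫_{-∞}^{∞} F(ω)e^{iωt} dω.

F[g](ω) = \frac{44 \left(121 - 3 \left(\omega - 8\right)^{2}\right)}{\left(\left(\omega - 8\right)^{2} + 121\right)^{3}}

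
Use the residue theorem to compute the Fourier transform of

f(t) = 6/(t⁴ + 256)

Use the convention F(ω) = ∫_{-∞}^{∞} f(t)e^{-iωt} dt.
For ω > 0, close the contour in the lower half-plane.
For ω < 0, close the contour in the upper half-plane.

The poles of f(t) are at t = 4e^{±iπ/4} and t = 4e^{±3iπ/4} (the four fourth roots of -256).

Let g(z) = f(z)e^{-iωz}; for large |z| the factor e^{-iωz} decays in the lower half-plane when ω > 0 and in the upper half-plane when ω < 0.

Case ω > 0 (lower half-plane, clockwise contour ⇒ F(ω) = -2πi·ΣRes):
  Res_{z = - 2 \sqrt{2} - 2 \sqrt{2} i} g(z) = \frac{3 \sqrt{2} i \left(1 - i\right) e^{2 \sqrt{2} \omega \left(-1 + i\right)}}{256}
  Res_{z = 2 \sqrt{2} - 2 \sqrt{2} i} g(z) = \frac{3 \sqrt{2} i \left(1 + i\right) e^{- 2 \sqrt{2} \omega \left(1 + i\right)}}{256}
  F(ω) = -2πi·ΣRes = \frac{3 \sqrt{2} \pi \left(1 - i\right) \left(e^{4 \sqrt{2} i \omega} + i\right) e^{- 2 \sqrt{2} \omega \left(1 + i\right)}}{128} = \frac{3 \pi e^{- 2 \sqrt{2} \omega} \sin{\left(2 \sqrt{2} \omega + \frac{\pi}{4} \right)}}{32}

Case ω < 0 (upper half-plane, counterclockwise contour ⇒ F(ω) = +2πi·ΣRes):
  Res_{z = 2 \sqrt{2} + 2 \sqrt{2} i} g(z) = \frac{3 \sqrt{2} i \left(-1 + i\right) e^{2 \sqrt{2} \omega \left(1 - i\right)}}{256}
  Res_{z = - 2 \sqrt{2} + 2 \sqrt{2} i} g(z) = \frac{3 \sqrt{2} \left(1 - i\right) e^{2 \sqrt{2} \omega \left(1 + i\right)}}{256}
  F(ω) = 2πi·ΣRes = - \frac{3 \sqrt{2} i \pi \left(i \left(1 - i\right) e^{2 \sqrt{2} \omega \left(1 - i\right)} - \left(1 - i\right) e^{2 \sqrt{2} \omega \left(1 + i\right)}\right)}{128} = \frac{3 \pi e^{2 \sqrt{2} \omega} \cos{\left(2 \sqrt{2} \omega + \frac{\pi}{4} \right)}}{32}

Both cases combine into a single formula in |ω|:

F(ω) = \frac{3 \pi e^{- 2 \sqrt{2} \left|{\omega}\right|} \sin{\left(2 \sqrt{2} \left|{\omega}\right| + \frac{\pi}{4} \right)}}{32}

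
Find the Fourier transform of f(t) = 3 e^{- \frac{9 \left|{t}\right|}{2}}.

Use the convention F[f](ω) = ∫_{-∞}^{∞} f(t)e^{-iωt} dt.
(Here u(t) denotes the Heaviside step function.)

F(ω) = \frac{108}{4 \omega^{2} + 81}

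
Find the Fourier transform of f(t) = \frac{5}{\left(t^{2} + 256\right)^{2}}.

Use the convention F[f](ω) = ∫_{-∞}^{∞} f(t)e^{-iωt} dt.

F(ω) = \frac{5 \pi \left(16 \left|{\omega}\right| + 1\right) e^{- 16 \left|{\omega}\right|}}{8192}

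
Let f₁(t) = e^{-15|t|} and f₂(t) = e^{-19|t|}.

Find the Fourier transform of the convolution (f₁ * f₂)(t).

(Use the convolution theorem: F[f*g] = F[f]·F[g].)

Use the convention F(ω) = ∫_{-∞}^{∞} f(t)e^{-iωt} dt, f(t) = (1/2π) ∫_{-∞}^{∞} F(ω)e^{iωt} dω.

F[f₁*f₂](ω) = \frac{1140}{\left(\omega^{2} + 225\right) \left(\omega^{2} + 361\right)}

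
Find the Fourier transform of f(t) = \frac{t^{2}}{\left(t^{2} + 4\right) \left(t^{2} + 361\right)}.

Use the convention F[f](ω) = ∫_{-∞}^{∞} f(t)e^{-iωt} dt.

F(ω) = \frac{\pi \left(19 - 2 e^{17 \left|{\omega}\right|}\right) e^{- 19 \left|{\omega}\right|}}{357}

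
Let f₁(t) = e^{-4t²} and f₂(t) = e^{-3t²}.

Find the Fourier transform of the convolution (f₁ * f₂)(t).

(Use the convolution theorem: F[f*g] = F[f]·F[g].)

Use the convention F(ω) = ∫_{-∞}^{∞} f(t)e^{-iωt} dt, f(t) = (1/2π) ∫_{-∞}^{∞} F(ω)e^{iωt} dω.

F[f₁*f₂](ω) = \frac{\sqrt{3} \pi e^{- \frac{7 \omega^{2}}{48}}}{6}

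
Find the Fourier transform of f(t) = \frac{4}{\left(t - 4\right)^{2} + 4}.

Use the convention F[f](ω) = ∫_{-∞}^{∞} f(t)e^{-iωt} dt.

F(ω) = 2 \pi e^{- 4 i \omega - 2 \left|{\omega}\right|}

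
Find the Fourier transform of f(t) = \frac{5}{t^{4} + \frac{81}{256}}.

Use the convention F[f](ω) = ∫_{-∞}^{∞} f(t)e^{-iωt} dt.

F(ω) = \frac{320 \pi e^{- \frac{3 \sqrt{2} \left|{\omega}\right|}{8}} \sin{\left(\frac{3 \sqrt{2} \left|{\omega}\right|}{8} + \frac{\pi}{4} \right)}}{27}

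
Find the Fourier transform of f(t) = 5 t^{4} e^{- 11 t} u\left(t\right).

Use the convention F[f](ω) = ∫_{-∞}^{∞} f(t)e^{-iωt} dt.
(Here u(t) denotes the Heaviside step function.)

F(ω) = \frac{120}{\left(i \omega + 11\right)^{5}}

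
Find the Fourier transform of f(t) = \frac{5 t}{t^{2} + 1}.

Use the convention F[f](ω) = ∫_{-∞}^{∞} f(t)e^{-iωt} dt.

F(ω) = - 5 i \pi e^{- \left|{\omega}\right|} \operatorname{sign}{\left(\omega \right)}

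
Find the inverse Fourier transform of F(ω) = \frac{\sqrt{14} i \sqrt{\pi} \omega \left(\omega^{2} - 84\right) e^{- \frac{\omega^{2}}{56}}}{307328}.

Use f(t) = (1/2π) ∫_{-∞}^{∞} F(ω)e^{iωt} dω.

f(t) = t^{3} e^{- 14 t^{2}}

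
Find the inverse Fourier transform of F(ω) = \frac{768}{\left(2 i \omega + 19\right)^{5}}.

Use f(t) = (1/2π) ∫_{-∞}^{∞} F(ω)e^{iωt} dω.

f(t) = t^{4} e^{- \frac{19 t}{2}} u\left(t\right)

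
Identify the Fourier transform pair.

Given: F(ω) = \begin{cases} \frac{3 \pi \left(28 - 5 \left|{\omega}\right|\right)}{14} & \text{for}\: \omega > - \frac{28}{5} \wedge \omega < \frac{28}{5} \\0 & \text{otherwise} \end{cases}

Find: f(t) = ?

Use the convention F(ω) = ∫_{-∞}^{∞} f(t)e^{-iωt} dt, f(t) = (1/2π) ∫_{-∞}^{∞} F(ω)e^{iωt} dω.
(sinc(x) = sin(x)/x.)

f(t) = \frac{84 \operatorname{sinc}^{2}{\left(\frac{14 t}{5} \right)}}{5}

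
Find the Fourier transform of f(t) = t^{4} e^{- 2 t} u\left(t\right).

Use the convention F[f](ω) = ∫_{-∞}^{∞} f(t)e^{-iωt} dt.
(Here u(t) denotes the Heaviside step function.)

F(ω) = \frac{24}{\left(i \omega + 2\right)^{5}}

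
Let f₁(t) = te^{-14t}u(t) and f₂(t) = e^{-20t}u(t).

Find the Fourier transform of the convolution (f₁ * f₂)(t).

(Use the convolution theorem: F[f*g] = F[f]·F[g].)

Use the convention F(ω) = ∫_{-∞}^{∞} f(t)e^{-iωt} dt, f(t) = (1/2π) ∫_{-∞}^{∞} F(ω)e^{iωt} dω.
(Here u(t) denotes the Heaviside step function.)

F[f₁*f₂](ω) = \frac{1}{\left(i \omega + 14\right)^{2} \left(i \omega + 20\right)}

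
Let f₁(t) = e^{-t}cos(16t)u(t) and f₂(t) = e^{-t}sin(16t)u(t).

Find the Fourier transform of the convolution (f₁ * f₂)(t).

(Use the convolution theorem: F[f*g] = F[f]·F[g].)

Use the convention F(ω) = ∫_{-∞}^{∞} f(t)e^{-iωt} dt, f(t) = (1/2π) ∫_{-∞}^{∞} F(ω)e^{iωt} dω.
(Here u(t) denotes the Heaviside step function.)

F[f₁*f₂](ω) = \frac{16 \left(i \omega + 1\right)}{\left(\left(i \omega + 1\right)^{2} + 256\right)^{2}}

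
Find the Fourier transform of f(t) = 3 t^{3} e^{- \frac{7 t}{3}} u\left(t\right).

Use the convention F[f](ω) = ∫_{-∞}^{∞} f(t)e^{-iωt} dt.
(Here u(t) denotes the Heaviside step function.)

F(ω) = \frac{1458}{\left(3 i \omega + 7\right)^{4}}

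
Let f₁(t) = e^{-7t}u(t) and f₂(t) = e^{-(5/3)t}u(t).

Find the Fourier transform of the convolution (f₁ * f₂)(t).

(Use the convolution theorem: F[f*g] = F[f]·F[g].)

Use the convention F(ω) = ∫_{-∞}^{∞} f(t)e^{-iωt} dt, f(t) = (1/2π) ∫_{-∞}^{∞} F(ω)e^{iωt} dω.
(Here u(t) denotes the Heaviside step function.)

F[f₁*f₂](ω) = \frac{3}{\left(i \omega + 7\right) \left(3 i \omega + 5\right)}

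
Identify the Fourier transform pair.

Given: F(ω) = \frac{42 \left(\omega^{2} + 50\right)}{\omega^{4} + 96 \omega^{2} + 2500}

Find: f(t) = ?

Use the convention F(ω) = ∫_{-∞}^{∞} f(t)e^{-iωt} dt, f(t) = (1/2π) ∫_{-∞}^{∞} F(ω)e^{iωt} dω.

f(t) = 3 e^{- 7 \left|{t}\right|} \cos{\left(t \right)}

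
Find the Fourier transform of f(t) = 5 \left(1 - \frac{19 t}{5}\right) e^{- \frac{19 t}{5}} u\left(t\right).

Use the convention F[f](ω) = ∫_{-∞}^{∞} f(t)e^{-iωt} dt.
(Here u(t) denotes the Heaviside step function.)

F(ω) = \frac{125 i \omega}{- 25 \omega^{2} + 190 i \omega + 361}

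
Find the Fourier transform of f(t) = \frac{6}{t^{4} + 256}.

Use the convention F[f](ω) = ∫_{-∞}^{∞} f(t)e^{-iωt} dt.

F(ω) = \frac{3 \pi e^{- 2 \sqrt{2} \left|{\omega}\right|} \sin{\left(2 \sqrt{2} \left|{\omega}\right| + \frac{\pi}{4} \right)}}{32}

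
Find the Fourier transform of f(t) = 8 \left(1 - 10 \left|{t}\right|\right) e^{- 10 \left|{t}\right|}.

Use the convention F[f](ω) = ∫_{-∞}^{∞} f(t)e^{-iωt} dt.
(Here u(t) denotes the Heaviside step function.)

F(ω) = \frac{320 \omega^{2}}{\left(\omega^{2} + 100\right)^{2}}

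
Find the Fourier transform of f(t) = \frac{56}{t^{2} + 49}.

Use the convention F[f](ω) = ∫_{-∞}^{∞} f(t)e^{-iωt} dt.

F(ω) = 8 \pi e^{- 7 \left|{\omega}\right|}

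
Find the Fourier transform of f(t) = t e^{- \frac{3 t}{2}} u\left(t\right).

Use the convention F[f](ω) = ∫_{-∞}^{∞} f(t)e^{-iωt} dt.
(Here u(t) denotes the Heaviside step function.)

F(ω) = \frac{4}{\left(2 i \omega + 3\right)^{2}}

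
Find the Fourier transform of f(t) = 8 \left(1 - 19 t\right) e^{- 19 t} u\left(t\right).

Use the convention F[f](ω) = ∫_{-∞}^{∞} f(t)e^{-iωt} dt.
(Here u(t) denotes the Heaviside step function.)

F(ω) = \frac{8 i \omega}{- \omega^{2} + 38 i \omega + 361}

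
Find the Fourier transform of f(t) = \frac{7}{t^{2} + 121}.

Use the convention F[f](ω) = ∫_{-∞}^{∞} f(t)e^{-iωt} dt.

F(ω) = \frac{7 \pi e^{- 11 \left|{\omega}\right|}}{11}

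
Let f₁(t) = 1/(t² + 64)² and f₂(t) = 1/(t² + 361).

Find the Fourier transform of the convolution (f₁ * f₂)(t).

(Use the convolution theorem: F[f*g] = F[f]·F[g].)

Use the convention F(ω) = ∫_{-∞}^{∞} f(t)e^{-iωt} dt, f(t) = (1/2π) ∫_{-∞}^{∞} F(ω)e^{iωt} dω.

F[f₁*f₂](ω) = \frac{\pi^{2} \left(8 \left|{\omega}\right| + 1\right) e^{- 27 \left|{\omega}\right|}}{19456}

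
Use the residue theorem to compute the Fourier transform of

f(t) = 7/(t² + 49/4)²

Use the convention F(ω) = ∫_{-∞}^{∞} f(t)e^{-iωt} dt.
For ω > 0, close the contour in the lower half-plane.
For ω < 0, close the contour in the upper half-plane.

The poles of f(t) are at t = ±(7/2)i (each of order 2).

Let g(z) = f(z)e^{-iωz}; for large |z| the factor e^{-iωz} decays in the lower half-plane when ω > 0 and in the upper half-plane when ω < 0.

Case ω > 0 (lower half-plane, clockwise contour ⇒ F(ω) = -2πi·ΣRes):
  Res_{z = - \frac{7 i}{2}} g(z) = \frac{i \left(7 \omega + 2\right) e^{- \frac{7 \omega}{2}}}{49} (pole of order 2)
  F(ω) = -2πi·ΣRes = \frac{2 \pi \left(7 \omega + 2\right) e^{- \frac{7 \omega}{2}}}{49}

Case ω < 0 (upper half-plane, counterclockwise contour ⇒ F(ω) = +2πi·ΣRes):
  Res_{z = \frac{7 i}{2}} g(z) = \frac{i \left(7 \omega - 2\right) e^{\frac{7 \omega}{2}}}{49} (pole of order 2)
  F(ω) = 2πi·ΣRes = \frac{2 \pi \left(2 - 7 \omega\right) e^{\frac{7 \omega}{2}}}{49}

Both cases combine into a single formula in |ω|:

F(ω) = \frac{2 \pi \left(7 \left|{\omega}\right| + 2\right) e^{- \frac{7 \left|{\omega}\right|}{2}}}{49}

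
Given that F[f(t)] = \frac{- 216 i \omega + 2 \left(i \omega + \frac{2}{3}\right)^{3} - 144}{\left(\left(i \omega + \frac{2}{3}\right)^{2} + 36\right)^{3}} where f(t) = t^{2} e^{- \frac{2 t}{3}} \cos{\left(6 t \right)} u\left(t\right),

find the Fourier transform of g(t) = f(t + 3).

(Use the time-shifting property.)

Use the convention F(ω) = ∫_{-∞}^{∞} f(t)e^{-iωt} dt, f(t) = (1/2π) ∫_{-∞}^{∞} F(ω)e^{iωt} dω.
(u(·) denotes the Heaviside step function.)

F[g](ω) = \frac{54 \left(- 2916 i \omega + \left(3 i \omega + 2\right)^{3} - 1944\right) e^{3 i \omega}}{\left(\left(3 i \omega + 2\right)^{2} + 324\right)^{3}}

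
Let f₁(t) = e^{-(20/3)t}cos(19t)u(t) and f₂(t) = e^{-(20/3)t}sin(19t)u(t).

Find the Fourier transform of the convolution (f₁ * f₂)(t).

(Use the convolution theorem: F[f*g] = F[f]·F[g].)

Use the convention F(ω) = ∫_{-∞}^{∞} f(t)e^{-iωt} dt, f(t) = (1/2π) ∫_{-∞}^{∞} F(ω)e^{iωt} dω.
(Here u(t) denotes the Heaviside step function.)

F[f₁*f₂](ω) = \frac{513 \left(3 i \omega + 20\right)}{\left(\left(3 i \omega + 20\right)^{2} + 3249\right)^{2}}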